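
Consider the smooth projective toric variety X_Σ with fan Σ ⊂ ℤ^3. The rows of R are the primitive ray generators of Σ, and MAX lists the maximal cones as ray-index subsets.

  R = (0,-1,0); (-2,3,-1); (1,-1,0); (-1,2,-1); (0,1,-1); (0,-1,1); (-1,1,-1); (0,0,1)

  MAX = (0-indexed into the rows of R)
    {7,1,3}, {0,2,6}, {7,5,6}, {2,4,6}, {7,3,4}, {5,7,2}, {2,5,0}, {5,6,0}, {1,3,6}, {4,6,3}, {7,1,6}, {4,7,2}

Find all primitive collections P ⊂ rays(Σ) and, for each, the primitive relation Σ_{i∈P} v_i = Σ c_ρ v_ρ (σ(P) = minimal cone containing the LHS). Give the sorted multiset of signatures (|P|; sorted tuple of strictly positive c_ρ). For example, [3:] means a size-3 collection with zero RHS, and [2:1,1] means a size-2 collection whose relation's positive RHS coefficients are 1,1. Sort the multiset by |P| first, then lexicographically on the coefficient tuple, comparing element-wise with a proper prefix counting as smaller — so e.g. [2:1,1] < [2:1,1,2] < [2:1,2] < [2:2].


Minimal non-faces — 14 found among 8 rays, 12 max cones:

  {4,5}:  v_{4} + v_{5} = 0  ⇒ sig = [2:]
  {0,3}:  v_{0} + v_{3} = v_{6}  ⇒ sig = [2:1]
  {0,7}:  v_{0} + v_{7} = v_{5}  ⇒ sig = [2:1]
  {1,2}:  v_{1} + v_{2} = v_{3}  ⇒ sig = [2:1]
  {2,3}:  v_{2} + v_{3} = v_{4}  ⇒ sig = [2:1]
  {0,4}:  v_{0} + v_{4} = v_{2} + v_{6}  ⇒ sig = [2:1,1]
  {3,5}:  v_{3} + v_{5} = v_{6} + v_{7}  ⇒ sig = [2:1,1]
  {0,1}:  v_{0} + v_{1} = 2·v_{6} + v_{7}  ⇒ sig = [2:1,2]
  {1,4}:  v_{1} + v_{4} = 2·v_{3}  ⇒ sig = [2:2]
  {1,5}:  v_{1} + v_{5} = 2·v_{6} + 2·v_{7}  ⇒ sig = [2:2,2]
  {2,6,7}:  v_{2} + v_{6} + v_{7} = 0  ⇒ sig = [3:]
  {2,5,6}:  v_{2} + v_{5} + v_{6} = v_{0}  ⇒ sig = [3:1]
  {3,6,7}:  v_{3} + v_{6} + v_{7} = v_{1}  ⇒ sig = [3:1]
  {4,6,7}:  v_{4} + v_{6} + v_{7} = v_{3}  ⇒ sig = [3:1]

Signatures (|P|; sorted positive RHS coefficients), sorted:
    |P|=2: 10 collections, coeffs (), (1), (1), (1), (1), (1,1), (1,1), (1,2), (2), (2,2)
    |P|=3: 4 collections, coeffs (), (1), (1), (1)


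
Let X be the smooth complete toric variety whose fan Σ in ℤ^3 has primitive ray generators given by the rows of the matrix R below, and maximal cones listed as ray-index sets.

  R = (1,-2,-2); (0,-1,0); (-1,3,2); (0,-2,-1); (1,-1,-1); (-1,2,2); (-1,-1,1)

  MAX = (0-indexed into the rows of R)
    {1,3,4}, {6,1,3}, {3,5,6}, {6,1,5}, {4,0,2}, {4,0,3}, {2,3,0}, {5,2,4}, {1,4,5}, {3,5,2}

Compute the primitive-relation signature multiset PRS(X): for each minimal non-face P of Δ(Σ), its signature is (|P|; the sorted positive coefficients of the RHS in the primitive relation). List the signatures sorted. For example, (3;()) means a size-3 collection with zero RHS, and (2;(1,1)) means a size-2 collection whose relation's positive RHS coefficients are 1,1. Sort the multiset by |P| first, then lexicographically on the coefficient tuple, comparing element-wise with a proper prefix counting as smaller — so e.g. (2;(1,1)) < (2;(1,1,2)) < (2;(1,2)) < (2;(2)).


Primitive collections (9):

  P = {0,5}:  v_{0} + v_{5} = 0  ⇒ sig = (2;())
  P = {1,2}:  v_{1} + v_{2} = v_{5}  ⇒ sig = (2;(1))
  P = {0,1}:  v_{0} + v_{1} = v_{3} + v_{4}  ⇒ sig = (2;(1,1))
  P = {0,6}:  v_{0} + v_{6} = v_{1} + v_{3}  ⇒ sig = (2;(1,1))
  P = {2,6}:  v_{2} + v_{6} = v_{3} + 2·v_{5}  ⇒ sig = (2;(1,2))
  P = {4,6}:  v_{4} + v_{6} = 2·v_{1}  ⇒ sig = (2;(2))
  P = {2,3,4}:  v_{2} + v_{3} + v_{4} = 0  ⇒ sig = (3;())
  P = {1,3,5}:  v_{1} + v_{3} + v_{5} = v_{6}  ⇒ sig = (3;(1))
  P = {3,4,5}:  v_{3} + v_{4} + v_{5} = v_{1}  ⇒ sig = (3;(1))

Sorted signature multiset PRS(X):
    |P|=2: 6 collections, coeffs (), (1), (1,1), (1,1), (1,2), (2)
    |P|=3: 3 collections, coeffs (), (1), (1)


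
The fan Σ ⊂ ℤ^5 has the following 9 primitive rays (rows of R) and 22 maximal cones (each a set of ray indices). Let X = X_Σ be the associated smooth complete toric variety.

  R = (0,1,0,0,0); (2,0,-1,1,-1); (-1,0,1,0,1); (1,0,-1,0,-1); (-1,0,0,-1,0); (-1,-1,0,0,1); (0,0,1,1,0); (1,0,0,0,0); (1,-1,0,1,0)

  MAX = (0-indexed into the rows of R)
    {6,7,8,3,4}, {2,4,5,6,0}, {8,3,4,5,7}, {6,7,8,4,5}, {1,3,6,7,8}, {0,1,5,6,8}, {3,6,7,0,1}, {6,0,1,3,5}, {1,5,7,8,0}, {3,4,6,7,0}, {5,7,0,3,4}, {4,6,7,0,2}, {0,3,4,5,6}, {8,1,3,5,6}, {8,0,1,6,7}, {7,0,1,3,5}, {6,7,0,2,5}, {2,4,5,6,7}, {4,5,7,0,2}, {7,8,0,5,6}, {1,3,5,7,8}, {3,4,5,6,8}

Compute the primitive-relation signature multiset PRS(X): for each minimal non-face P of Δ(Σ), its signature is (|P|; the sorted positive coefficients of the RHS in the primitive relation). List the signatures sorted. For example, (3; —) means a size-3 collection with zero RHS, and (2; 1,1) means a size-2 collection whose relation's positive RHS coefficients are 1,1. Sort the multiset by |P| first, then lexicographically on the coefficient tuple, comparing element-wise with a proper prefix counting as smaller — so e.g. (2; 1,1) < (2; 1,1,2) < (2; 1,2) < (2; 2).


Primitive collections (9):

  {2,3}:  v_{2} + v_{3} = 0  ⟹  sig = (2; —)
  {1,4}:  v_{1} + v_{4} = v_{3}  ⟹  sig = (2; 1)
  {1,2}:  v_{1} + v_{2} = v_{0} + v_{8}  ⟹  sig = (2; 1,1)
  {2,8}:  v_{2} + v_{8} = v_{5} + v_{6} + v_{7}  ⟹  sig = (2; 1,1,1)
  {0,4,8}:  v_{0} + v_{4} + v_{8} = 0  ⟹  sig = (3; —)
  {0,3,8}:  v_{0} + v_{3} + v_{8} = v_{1}  ⟹  sig = (3; 1)
  {3,5,6,7}:  v_{3} + v_{5} + v_{6} + v_{7} = v_{8}  ⟹  sig = (4; 1)
  {1,5,6,7}:  v_{1} + v_{5} + v_{6} + v_{7} = v_{0} + 2·v_{8}  ⟹  sig = (4; 1,2)
  {0,4,5,6,7}:  v_{0} + v_{4} + v_{5} + v_{6} + v_{7} = v_{2}  ⟹  sig = (5; 1)

Hence PRS(X_Σ) =
[(2; —), (2; 1), (2; 1,1), (2; 1,1,1), (3; —), (3; 1), (4; 1), (4; 1,2), (5; 1)]


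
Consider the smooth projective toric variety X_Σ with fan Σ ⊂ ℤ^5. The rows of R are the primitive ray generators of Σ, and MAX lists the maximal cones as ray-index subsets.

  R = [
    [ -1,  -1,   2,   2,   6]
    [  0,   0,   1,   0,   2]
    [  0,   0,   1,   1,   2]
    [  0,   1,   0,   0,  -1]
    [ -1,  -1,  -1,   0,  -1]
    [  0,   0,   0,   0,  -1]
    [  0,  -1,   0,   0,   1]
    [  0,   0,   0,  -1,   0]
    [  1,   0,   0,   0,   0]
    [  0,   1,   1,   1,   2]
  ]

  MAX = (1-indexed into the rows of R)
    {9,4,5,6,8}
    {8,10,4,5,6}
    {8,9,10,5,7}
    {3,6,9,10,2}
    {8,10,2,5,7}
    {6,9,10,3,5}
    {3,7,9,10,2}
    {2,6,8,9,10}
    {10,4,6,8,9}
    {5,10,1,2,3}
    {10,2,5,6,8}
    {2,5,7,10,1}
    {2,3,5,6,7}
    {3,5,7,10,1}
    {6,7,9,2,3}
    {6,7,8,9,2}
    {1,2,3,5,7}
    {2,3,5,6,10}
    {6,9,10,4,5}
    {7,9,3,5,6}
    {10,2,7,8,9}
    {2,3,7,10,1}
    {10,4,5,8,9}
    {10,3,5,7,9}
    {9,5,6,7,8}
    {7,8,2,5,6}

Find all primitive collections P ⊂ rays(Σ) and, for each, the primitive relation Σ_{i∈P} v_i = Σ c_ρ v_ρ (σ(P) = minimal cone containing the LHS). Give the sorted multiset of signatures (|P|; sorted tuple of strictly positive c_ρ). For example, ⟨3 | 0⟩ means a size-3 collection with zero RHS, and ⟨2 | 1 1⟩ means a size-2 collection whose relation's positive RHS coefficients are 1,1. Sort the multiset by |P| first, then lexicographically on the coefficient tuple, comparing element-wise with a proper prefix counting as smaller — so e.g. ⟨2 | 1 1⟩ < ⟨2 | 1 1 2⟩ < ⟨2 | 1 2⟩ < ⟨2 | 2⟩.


The 12 primitive collections of Σ (r=10, n=5):

  {4,7}:  v_{4} + v_{7} = 0  ⇒ sig = ⟨2 | 0⟩
  {3,8}:  v_{3} + v_{8} = v_{2}  ⇒ sig = ⟨2 | 1⟩
  {3,4}:  v_{3} + v_{4} = v_{6} + v_{10}  ⇒ sig = ⟨2 | 1 1⟩
  {2,4}:  v_{2} + v_{4} = v_{6} + v_{8} + v_{10}  ⇒ sig = ⟨2 | 1 1 1⟩
  {1,4}:  v_{1} + v_{4} = v_{2} + v_{3} + v_{5} + v_{10}  ⇒ sig = ⟨2 | 1 1 1 1⟩
  {1,8}:  v_{1} + v_{8} = 2·v_{2} + v_{5} + v_{7} + v_{10}  ⇒ sig = ⟨2 | 1 1 1 2⟩
  {1,6}:  v_{1} + v_{6} = v_{2} + 2·v_{3} + v_{5}  ⇒ sig = ⟨2 | 1 1 2⟩
  {1,9}:  v_{1} + v_{9} = v_{3} + 2·v_{7} + v_{10}  ⇒ sig = ⟨2 | 1 1 2⟩
  {2,5,9}:  v_{2} + v_{5} + v_{9} = v_{7}  ⇒ sig = ⟨3 | 1⟩
  {6,7,10}:  v_{6} + v_{7} + v_{10} = v_{3}  ⇒ sig = ⟨3 | 1⟩
  {5,6,8,9,10}:  v_{5} + v_{6} + v_{8} + v_{9} + v_{10} = 0  ⇒ sig = ⟨5 | 0⟩
  {2,3,5,7,10}:  v_{2} + v_{3} + v_{5} + v_{7} + v_{10} = v_{1}  ⇒ sig = ⟨5 | 1⟩

Hence PRS(X_Σ) =
[⟨2 | 0⟩, ⟨2 | 1⟩, ⟨2 | 1 1⟩, ⟨2 | 1 1 1⟩, ⟨2 | 1 1 1 1⟩, ⟨2 | 1 1 1 2⟩, ⟨2 | 1 1 2⟩, ⟨2 | 1 1 2⟩, ⟨3 | 1⟩, ⟨3 | 1⟩, ⟨5 | 0⟩, ⟨5 | 1⟩]


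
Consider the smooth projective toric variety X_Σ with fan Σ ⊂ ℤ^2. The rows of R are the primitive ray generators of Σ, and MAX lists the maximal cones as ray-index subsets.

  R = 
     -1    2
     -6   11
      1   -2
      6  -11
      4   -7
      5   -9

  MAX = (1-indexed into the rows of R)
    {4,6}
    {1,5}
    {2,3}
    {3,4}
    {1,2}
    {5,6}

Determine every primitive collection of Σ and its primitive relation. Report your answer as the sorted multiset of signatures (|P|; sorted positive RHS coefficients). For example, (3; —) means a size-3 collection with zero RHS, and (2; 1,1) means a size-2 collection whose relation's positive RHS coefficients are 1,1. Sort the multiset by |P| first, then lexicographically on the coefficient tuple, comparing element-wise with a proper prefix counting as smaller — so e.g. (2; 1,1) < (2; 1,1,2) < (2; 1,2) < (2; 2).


|primitive collections| = 9. Relations:

  P={1,3}:  v_{1} + v_{3} = 0 ; sig = (2; —)
  P={2,4}:  v_{2} + v_{4} = 0 ; sig = (2; —)
  P={1,4}:  v_{1} + v_{4} = v_{6} ; sig = (2; 1)
  P={1,6}:  v_{1} + v_{6} = v_{5} ; sig = (2; 1)
  P={2,6}:  v_{2} + v_{6} = v_{1} ; sig = (2; 1)
  P={3,5}:  v_{3} + v_{5} = v_{6} ; sig = (2; 1)
  P={3,6}:  v_{3} + v_{6} = v_{4} ; sig = (2; 1)
  P={2,5}:  v_{2} + v_{5} = 2·v_{1} ; sig = (2; 2)
  P={4,5}:  v_{4} + v_{5} = 2·v_{6} ; sig = (2; 2)

Hence PRS(X_Σ) =
[(2; —), (2; —), (2; 1), (2; 1), (2; 1), (2; 1), (2; 1), (2; 2), (2; 2)]


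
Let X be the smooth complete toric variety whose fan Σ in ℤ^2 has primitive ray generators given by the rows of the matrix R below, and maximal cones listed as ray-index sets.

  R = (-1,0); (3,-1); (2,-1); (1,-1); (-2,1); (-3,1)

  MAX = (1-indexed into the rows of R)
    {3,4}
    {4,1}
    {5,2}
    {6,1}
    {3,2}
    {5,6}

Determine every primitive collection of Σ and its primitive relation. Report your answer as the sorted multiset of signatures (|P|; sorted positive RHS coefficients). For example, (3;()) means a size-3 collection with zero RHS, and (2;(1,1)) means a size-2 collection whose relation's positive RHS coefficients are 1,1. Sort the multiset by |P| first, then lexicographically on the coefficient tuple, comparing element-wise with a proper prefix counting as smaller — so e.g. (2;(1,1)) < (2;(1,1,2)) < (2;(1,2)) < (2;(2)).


|primitive collections| = 9. Relations:

  {2,6}:  v_{2} + v_{6} = 0 ; sig = (2;())
  {3,5}:  v_{3} + v_{5} = 0 ; sig = (2;())
  {1,2}:  v_{1} + v_{2} = v_{3} ; sig = (2;(1))
  {1,3}:  v_{1} + v_{3} = v_{4} ; sig = (2;(1))
  {1,5}:  v_{1} + v_{5} = v_{6} ; sig = (2;(1))
  {3,6}:  v_{3} + v_{6} = v_{1} ; sig = (2;(1))
  {4,5}:  v_{4} + v_{5} = v_{1} ; sig = (2;(1))
  {2,4}:  v_{2} + v_{4} = 2·v_{3} ; sig = (2;(2))
  {4,6}:  v_{4} + v_{6} = 2·v_{1} ; sig = (2;(2))

Hence PRS(X_Σ) =
[(2;()), (2;()), (2;(1)), (2;(1)), (2;(1)), (2;(1)), (2;(1)), (2;(2)), (2;(2))]


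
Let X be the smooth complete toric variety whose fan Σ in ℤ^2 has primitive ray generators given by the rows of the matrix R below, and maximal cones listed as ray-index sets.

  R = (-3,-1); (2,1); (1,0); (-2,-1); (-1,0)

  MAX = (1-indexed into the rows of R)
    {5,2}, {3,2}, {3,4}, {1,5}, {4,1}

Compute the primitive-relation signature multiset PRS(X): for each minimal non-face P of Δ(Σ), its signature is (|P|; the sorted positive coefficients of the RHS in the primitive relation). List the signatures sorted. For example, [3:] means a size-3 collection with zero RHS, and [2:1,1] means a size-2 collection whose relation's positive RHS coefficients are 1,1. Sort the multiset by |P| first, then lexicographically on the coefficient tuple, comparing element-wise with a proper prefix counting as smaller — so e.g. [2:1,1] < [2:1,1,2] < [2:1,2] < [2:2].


Δ(Σ) — 5 vertices, 5 min non-faces:

  P = {2,4}:  v_{2} + v_{4} = 0  ⟹  sig = [2:]
  P = {3,5}:  v_{3} + v_{5} = 0  ⟹  sig = [2:]
  P = {1,2}:  v_{1} + v_{2} = v_{5}  ⟹  sig = [2:1]
  P = {1,3}:  v_{1} + v_{3} = v_{4}  ⟹  sig = [2:1]
  P = {4,5}:  v_{4} + v_{5} = v_{1}  ⟹  sig = [2:1]

so the primitive-relation signature multiset is
    [2:]
    [2:]
    [2:1]
    [2:1]
    [2:1]


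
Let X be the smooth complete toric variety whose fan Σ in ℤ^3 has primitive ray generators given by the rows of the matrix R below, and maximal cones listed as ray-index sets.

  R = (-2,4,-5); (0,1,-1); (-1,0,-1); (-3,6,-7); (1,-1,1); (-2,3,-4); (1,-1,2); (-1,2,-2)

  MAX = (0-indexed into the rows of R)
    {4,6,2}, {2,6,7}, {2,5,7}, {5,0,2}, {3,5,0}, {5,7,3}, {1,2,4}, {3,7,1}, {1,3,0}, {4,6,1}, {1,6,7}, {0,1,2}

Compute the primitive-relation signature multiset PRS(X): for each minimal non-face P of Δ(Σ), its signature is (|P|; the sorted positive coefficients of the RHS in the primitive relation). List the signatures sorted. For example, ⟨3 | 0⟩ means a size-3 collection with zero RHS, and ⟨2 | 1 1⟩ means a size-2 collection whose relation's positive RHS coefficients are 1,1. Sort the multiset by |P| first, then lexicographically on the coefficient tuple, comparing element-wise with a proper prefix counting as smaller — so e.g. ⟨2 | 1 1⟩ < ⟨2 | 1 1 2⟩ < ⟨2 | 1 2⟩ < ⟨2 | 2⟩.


12 minimal non-faces of Δ(Σ) (on 8 rays):

  P = {0,7}:  v_{0} + v_{7} = v_{3} ; sig = ⟨2 | 1⟩
  P = {1,5}:  v_{1} + v_{5} = v_{0} ; sig = ⟨2 | 1⟩
  P = {4,7}:  v_{4} + v_{7} = v_{1} ; sig = ⟨2 | 1⟩
  P = {5,6}:  v_{5} + v_{6} = v_{7} ; sig = ⟨2 | 1⟩
  P = {0,6}:  v_{0} + v_{6} = v_{1} + v_{7} ; sig = ⟨2 | 1 1⟩
  P = {3,4}:  v_{3} + v_{4} = v_{0} + v_{1} ; sig = ⟨2 | 1 1⟩
  P = {3,6}:  v_{3} + v_{6} = v_{1} + 2·v_{7} ; sig = ⟨2 | 1 2⟩
  P = {4,5}:  v_{4} + v_{5} = 2·v_{1} + v_{2} ; sig = ⟨2 | 1 2⟩
  P = {0,4}:  v_{0} + v_{4} = 3·v_{1} + v_{2} ; sig = ⟨2 | 1 3⟩
  P = {2,3}:  v_{2} + v_{3} = 2·v_{5} ; sig = ⟨2 | 2⟩
  P = {1,2,6}:  v_{1} + v_{2} + v_{6} = 0 ; sig = ⟨3 | 0⟩
  P = {1,2,7}:  v_{1} + v_{2} + v_{7} = v_{5} ; sig = ⟨3 | 1⟩

Sorted signature multiset PRS(X):
{ ⟨2 | 1⟩ ×4,  ⟨2 | 1 1⟩ ×2,  ⟨2 | 1 2⟩ ×2,  ⟨2 | 1 3⟩,  ⟨2 | 2⟩,  ⟨3 | 0⟩,  ⟨3 | 1⟩ }


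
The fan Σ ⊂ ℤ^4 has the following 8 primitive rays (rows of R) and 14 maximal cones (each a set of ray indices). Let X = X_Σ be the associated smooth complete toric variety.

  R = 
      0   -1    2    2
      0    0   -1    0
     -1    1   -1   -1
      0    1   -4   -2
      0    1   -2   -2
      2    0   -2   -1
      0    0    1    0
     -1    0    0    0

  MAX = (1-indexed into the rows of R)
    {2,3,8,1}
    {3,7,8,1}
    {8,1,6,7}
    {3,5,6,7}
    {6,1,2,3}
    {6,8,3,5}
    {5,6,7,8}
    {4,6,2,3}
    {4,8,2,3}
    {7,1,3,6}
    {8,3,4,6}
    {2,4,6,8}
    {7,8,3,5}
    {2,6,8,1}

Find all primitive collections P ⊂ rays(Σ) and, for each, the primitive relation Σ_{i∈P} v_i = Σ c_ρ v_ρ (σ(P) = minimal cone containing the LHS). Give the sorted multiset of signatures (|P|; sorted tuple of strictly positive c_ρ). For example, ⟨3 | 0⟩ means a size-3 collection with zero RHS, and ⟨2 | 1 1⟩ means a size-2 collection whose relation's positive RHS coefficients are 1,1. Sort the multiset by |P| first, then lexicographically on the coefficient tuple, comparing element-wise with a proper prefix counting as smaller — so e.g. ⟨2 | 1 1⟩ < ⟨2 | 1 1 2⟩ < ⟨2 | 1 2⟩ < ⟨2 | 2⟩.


Σ has 9 primitive collections:

  • {1,5}:  v_{1} + v_{5} = 0  ⇒ sig = ⟨2 | 0⟩
  • {2,7}:  v_{2} + v_{7} = 0  ⇒ sig = ⟨2 | 0⟩
  • {2,5}:  v_{2} + v_{5} = v_{3} + v_{6} + v_{8}  ⇒ sig = ⟨2 | 1 1 1⟩
  • {4,7}:  v_{4} + v_{7} = v_{3} + v_{6} + v_{8}  ⇒ sig = ⟨2 | 1 1 1⟩
  • {1,4}:  v_{1} + v_{4} = 2·v_{2}  ⇒ sig = ⟨2 | 2⟩
  • {4,5}:  v_{4} + v_{5} = 2·v_{3} + 2·v_{6} + 2·v_{8}  ⇒ sig = ⟨2 | 2 2 2⟩
  • {1,3,6,8}:  v_{1} + v_{3} + v_{6} + v_{8} = v_{2}  ⇒ sig = ⟨4 | 1⟩
  • {2,3,6,8}:  v_{2} + v_{3} + v_{6} + v_{8} = v_{4}  ⇒ sig = ⟨4 | 1⟩
  • {3,6,7,8}:  v_{3} + v_{6} + v_{7} + v_{8} = v_{5}  ⇒ sig = ⟨4 | 1⟩

Signatures (|P|; sorted positive RHS coefficients), sorted:
    |P|=2: 6 collections, coeffs (), (), (1,1,1), (1,1,1), (2), (2,2,2)
    |P|=4: 3 collections, coeffs (1), (1), (1)


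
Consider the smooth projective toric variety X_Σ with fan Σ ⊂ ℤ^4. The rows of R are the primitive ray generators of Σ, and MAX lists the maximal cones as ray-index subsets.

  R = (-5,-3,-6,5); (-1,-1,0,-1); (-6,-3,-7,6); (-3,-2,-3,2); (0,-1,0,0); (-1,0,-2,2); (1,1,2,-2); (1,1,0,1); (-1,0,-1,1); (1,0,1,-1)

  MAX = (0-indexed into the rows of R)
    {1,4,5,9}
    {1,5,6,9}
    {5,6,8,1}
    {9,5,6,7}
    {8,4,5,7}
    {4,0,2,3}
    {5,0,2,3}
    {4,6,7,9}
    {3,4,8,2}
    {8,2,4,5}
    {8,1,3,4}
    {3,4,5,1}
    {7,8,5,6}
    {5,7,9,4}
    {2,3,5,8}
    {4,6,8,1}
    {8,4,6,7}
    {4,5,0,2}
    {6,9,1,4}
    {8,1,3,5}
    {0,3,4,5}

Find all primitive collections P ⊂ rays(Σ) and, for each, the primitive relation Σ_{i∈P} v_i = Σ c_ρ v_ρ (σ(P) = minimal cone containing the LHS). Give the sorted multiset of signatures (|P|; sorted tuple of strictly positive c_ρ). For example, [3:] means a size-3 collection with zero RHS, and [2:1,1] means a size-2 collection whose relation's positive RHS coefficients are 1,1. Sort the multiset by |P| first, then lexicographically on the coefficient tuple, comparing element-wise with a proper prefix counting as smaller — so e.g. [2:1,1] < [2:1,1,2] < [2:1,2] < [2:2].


18 collections generate NE(X_Σ); each relation:

  {1,7}:  v_{1} + v_{7} = 0  →  sig = [2:]
  {8,9}:  v_{8} + v_{9} = 0  →  sig = [2:]
  {0,8}:  v_{0} + v_{8} = v_{2}  →  sig = [2:1]
  {2,9}:  v_{2} + v_{9} = v_{0}  →  sig = [2:1]
  {0,6}:  v_{0} + v_{6} = v_{3} + v_{8}  →  sig = [2:1,1]
  {3,6}:  v_{3} + v_{6} = v_{1} + v_{8}  →  sig = [2:1,1]
  {0,9}:  v_{0} + v_{9} = v_{3} + v_{4} + v_{5}  →  sig = [2:1,1,1]
  {3,7}:  v_{3} + v_{7} = v_{4} + v_{5} + v_{8}  →  sig = [2:1,1,1]
  {3,9}:  v_{3} + v_{9} = v_{1} + v_{4} + v_{5}  →  sig = [2:1,1,1]
  {1,2}:  v_{1} + v_{2} = 2·v_{3} + v_{8}  →  sig = [2:1,2]
  {2,6}:  v_{2} + v_{6} = v_{3} + 2·v_{8}  →  sig = [2:1,2]
  {0,1}:  v_{0} + v_{1} = 2·v_{3}  →  sig = [2:2]
  {0,7}:  v_{0} + v_{7} = 2·v_{4} + 2·v_{5} + 2·v_{8}  →  sig = [2:2,2,2]
  {2,7}:  v_{2} + v_{7} = 2·v_{4} + 2·v_{5} + 3·v_{8}  →  sig = [2:2,2,3]
  {4,5,6}:  v_{4} + v_{5} + v_{6} = 0  →  sig = [3:]
  {1,4,5,8}:  v_{1} + v_{4} + v_{5} + v_{8} = v_{3}  →  sig = [4:1]
  {3,4,5,8}:  v_{3} + v_{4} + v_{5} + v_{8} = v_{0}  →  sig = [4:1]
  {2,3,4,5}:  v_{2} + v_{3} + v_{4} + v_{5} = 2·v_{0}  →  sig = [4:2]

Sorted signature multiset PRS(X):
[[2:], [2:], [2:1], [2:1], [2:1,1], [2:1,1], [2:1,1,1], [2:1,1,1], [2:1,1,1], [2:1,2], [2:1,2], [2:2], [2:2,2,2], [2:2,2,3], [3:], [4:1], [4:1], [4:2]]


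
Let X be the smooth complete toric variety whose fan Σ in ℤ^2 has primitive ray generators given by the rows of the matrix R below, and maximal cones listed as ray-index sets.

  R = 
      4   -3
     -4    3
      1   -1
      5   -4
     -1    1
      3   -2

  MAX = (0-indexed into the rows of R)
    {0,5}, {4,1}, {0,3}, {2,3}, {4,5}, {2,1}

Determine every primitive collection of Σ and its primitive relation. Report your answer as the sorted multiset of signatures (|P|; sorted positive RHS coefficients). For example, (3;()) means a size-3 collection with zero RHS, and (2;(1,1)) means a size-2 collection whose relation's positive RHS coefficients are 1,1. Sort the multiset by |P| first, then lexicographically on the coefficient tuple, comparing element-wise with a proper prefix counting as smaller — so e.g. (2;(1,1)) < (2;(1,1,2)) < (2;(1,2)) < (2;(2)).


Primitive collections (9):

  P = {0,1}:  v_{0} + v_{1} = 0  ⟹  sig = (2;())
  P = {2,4}:  v_{2} + v_{4} = 0  ⟹  sig = (2;())
  P = {0,2}:  v_{0} + v_{2} = v_{3}  ⟹  sig = (2;(1))
  P = {0,4}:  v_{0} + v_{4} = v_{5}  ⟹  sig = (2;(1))
  P = {1,3}:  v_{1} + v_{3} = v_{2}  ⟹  sig = (2;(1))
  P = {1,5}:  v_{1} + v_{5} = v_{4}  ⟹  sig = (2;(1))
  P = {2,5}:  v_{2} + v_{5} = v_{0}  ⟹  sig = (2;(1))
  P = {3,4}:  v_{3} + v_{4} = v_{0}  ⟹  sig = (2;(1))
  P = {3,5}:  v_{3} + v_{5} = 2·v_{0}  ⟹  sig = (2;(2))

Hence PRS(X_Σ) =
    |P|=2: 9 collections, coeffs (), (), (1), (1), (1), (1), (1), (1), (2)


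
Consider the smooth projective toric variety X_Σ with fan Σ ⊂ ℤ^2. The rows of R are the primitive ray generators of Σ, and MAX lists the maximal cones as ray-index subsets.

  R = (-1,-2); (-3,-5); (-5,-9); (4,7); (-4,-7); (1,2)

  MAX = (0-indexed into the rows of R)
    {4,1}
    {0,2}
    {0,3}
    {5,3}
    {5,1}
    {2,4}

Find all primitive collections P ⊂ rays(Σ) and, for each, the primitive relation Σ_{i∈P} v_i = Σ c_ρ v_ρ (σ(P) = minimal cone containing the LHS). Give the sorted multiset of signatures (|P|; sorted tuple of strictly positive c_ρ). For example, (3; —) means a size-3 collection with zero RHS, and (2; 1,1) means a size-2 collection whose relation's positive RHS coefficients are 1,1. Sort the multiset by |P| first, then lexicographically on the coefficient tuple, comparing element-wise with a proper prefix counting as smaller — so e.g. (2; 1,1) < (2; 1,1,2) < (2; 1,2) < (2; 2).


|primitive collections| = 9. Relations:

  P = {0,5}:  v_{0} + v_{5} = 0 — sig = (2; —)
  P = {3,4}:  v_{3} + v_{4} = 0 — sig = (2; —)
  P = {0,1}:  v_{0} + v_{1} = v_{4} — sig = (2; 1)
  P = {0,4}:  v_{0} + v_{4} = v_{2} — sig = (2; 1)
  P = {1,3}:  v_{1} + v_{3} = v_{5} — sig = (2; 1)
  P = {2,3}:  v_{2} + v_{3} = v_{0} — sig = (2; 1)
  P = {2,5}:  v_{2} + v_{5} = v_{4} — sig = (2; 1)
  P = {4,5}:  v_{4} + v_{5} = v_{1} — sig = (2; 1)
  P = {1,2}:  v_{1} + v_{2} = 2·v_{4} — sig = (2; 2)

Sorted signature multiset PRS(X):
[(2; —), (2; —), (2; 1), (2; 1), (2; 1), (2; 1), (2; 1), (2; 1), (2; 2)]


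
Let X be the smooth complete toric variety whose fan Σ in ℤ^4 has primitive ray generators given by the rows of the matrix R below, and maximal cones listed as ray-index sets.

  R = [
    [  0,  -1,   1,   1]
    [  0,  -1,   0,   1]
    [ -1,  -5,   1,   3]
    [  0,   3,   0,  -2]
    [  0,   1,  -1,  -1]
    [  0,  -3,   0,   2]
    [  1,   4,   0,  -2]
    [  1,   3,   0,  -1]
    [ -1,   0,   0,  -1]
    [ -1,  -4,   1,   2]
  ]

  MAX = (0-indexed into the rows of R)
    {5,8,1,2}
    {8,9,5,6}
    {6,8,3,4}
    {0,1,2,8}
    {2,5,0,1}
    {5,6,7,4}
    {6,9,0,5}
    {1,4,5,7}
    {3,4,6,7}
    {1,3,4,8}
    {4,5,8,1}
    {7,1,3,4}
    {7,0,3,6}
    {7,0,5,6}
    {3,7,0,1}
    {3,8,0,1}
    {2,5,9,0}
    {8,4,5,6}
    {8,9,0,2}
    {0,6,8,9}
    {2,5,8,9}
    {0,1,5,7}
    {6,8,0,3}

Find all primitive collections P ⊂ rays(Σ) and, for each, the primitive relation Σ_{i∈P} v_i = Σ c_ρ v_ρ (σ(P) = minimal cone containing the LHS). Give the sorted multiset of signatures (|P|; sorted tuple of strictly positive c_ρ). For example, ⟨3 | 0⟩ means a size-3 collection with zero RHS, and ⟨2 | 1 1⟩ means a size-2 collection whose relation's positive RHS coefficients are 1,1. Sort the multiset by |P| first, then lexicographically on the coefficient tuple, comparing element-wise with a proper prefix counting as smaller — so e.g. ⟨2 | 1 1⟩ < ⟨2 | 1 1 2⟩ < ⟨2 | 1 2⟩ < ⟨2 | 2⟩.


|primitive collections| = 13. Relations:

  {0,4}:  v_{0} + v_{4} = 0  ⇒ sig = ⟨2 | 0⟩
  {3,5}:  v_{3} + v_{5} = 0  ⇒ sig = ⟨2 | 0⟩
  {1,6}:  v_{1} + v_{6} = v_{7}  ⇒ sig = ⟨2 | 1⟩
  {1,9}:  v_{1} + v_{9} = v_{2}  ⇒ sig = ⟨2 | 1⟩
  {2,6}:  v_{2} + v_{6} = v_{0}  ⇒ sig = ⟨2 | 1⟩
  {7,8}:  v_{7} + v_{8} = v_{3}  ⇒ sig = ⟨2 | 1⟩
  {7,9}:  v_{7} + v_{9} = v_{0}  ⇒ sig = ⟨2 | 1⟩
  {2,7}:  v_{2} + v_{7} = v_{0} + v_{1}  ⇒ sig = ⟨2 | 1 1⟩
  {3,9}:  v_{3} + v_{9} = v_{0} + v_{8}  ⇒ sig = ⟨2 | 1 1⟩
  {4,9}:  v_{4} + v_{9} = v_{5} + v_{8}  ⇒ sig = ⟨2 | 1 1⟩
  {2,3}:  v_{2} + v_{3} = v_{0} + v_{1} + v_{8}  ⇒ sig = ⟨2 | 1 1 1⟩
  {2,4}:  v_{2} + v_{4} = v_{1} + v_{5} + v_{8}  ⇒ sig = ⟨2 | 1 1 1⟩
  {0,5,8}:  v_{0} + v_{5} + v_{8} = v_{9}  ⇒ sig = ⟨3 | 1⟩

Signatures (|P|; sorted positive RHS coefficients), sorted:
{ ⟨2 | 0⟩ ×2,  ⟨2 | 1⟩ ×5,  ⟨2 | 1 1⟩ ×3,  ⟨2 | 1 1 1⟩ ×2,  ⟨3 | 1⟩ }


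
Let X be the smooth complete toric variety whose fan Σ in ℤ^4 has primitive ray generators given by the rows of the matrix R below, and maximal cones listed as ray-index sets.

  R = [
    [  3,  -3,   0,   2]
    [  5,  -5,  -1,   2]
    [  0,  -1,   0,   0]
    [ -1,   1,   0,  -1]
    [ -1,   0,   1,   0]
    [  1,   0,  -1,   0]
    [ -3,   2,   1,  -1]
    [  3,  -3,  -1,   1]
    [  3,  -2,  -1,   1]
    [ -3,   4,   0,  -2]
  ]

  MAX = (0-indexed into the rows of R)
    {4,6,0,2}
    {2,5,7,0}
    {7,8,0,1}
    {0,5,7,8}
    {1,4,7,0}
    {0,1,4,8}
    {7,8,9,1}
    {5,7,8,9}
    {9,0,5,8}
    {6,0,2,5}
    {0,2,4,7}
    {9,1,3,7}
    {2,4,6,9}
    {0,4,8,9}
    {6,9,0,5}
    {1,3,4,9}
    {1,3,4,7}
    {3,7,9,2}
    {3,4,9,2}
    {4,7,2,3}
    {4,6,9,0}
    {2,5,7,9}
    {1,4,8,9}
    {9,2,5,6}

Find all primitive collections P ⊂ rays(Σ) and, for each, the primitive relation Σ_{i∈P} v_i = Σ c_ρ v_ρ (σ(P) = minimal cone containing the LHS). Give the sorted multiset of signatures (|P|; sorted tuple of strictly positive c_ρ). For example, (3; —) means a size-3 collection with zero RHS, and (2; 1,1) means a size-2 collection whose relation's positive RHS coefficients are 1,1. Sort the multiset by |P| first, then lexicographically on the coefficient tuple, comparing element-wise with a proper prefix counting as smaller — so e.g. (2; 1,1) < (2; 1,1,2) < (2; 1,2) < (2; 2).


Minimal non-faces — 16 found among 10 rays, 24 max cones:

  • {4,5}:  v_{4} + v_{5} = 0  ⇒ sig = (2; —)
  • {6,8}:  v_{6} + v_{8} = 0  ⇒ sig = (2; —)
  • {2,8}:  v_{2} + v_{8} = v_{7}  ⇒ sig = (2; 1)
  • {6,7}:  v_{6} + v_{7} = v_{2}  ⇒ sig = (2; 1)
  • {0,3}:  v_{0} + v_{3} = v_{4} + v_{8}  ⇒ sig = (2; 1,1)
  • {1,5}:  v_{1} + v_{5} = v_{7} + v_{8}  ⇒ sig = (2; 1,1)
  • {1,6}:  v_{1} + v_{6} = v_{4} + v_{7}  ⇒ sig = (2; 1,1)
  • {3,5}:  v_{3} + v_{5} = v_{7} + v_{9}  ⇒ sig = (2; 1,1)
  • {3,8}:  v_{3} + v_{8} = v_{1} + v_{9}  ⇒ sig = (2; 1,1)
  • {3,6}:  v_{3} + v_{6} = v_{2} + v_{4} + v_{9}  ⇒ sig = (2; 1,1,1)
  • {1,2}:  v_{1} + v_{2} = v_{4} + 2·v_{7}  ⇒ sig = (2; 1,2)
  • {0,2,9}:  v_{0} + v_{2} + v_{9} = 0  ⇒ sig = (3; —)
  • {0,7,9}:  v_{0} + v_{7} + v_{9} = v_{8}  ⇒ sig = (3; 1)
  • {4,7,8}:  v_{4} + v_{7} + v_{8} = v_{1}  ⇒ sig = (3; 1)
  • {4,7,9}:  v_{4} + v_{7} + v_{9} = v_{3}  ⇒ sig = (3; 1)
  • {0,1,9}:  v_{0} + v_{1} + v_{9} = v_{4} + 2·v_{8}  ⇒ sig = (3; 1,2)

Sorted signature multiset PRS(X):
[(2; —), (2; —), (2; 1), (2; 1), (2; 1,1), (2; 1,1), (2; 1,1), (2; 1,1), (2; 1,1), (2; 1,1,1), (2; 1,2), (3; —), (3; 1), (3; 1), (3; 1), (3; 1,2)]


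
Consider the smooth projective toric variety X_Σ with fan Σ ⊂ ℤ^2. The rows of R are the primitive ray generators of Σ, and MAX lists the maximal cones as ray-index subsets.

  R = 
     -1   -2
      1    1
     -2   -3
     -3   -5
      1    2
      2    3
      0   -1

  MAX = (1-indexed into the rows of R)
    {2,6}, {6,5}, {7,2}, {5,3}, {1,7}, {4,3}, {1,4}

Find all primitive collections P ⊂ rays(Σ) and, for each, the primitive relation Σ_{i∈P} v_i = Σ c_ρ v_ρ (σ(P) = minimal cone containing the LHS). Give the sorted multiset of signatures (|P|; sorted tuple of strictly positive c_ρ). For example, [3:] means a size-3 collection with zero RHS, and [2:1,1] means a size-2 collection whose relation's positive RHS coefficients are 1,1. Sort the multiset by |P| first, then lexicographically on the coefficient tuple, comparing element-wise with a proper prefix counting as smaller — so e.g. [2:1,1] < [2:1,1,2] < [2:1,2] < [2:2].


Minimal non-faces — 14 found among 7 rays, 7 max cones:

  P = {1,5}:  v_{1} + v_{5} = 0  →  sig = [2:]
  P = {3,6}:  v_{3} + v_{6} = 0  →  sig = [2:]
  P = {1,2}:  v_{1} + v_{2} = v_{7}  →  sig = [2:1]
  P = {1,3}:  v_{1} + v_{3} = v_{4}  →  sig = [2:1]
  P = {1,6}:  v_{1} + v_{6} = v_{2}  →  sig = [2:1]
  P = {2,3}:  v_{2} + v_{3} = v_{1}  →  sig = [2:1]
  P = {2,5}:  v_{2} + v_{5} = v_{6}  →  sig = [2:1]
  P = {4,5}:  v_{4} + v_{5} = v_{3}  →  sig = [2:1]
  P = {4,6}:  v_{4} + v_{6} = v_{1}  →  sig = [2:1]
  P = {5,7}:  v_{5} + v_{7} = v_{2}  →  sig = [2:1]
  P = {2,4}:  v_{2} + v_{4} = 2·v_{1}  →  sig = [2:2]
  P = {3,7}:  v_{3} + v_{7} = 2·v_{1}  →  sig = [2:2]
  P = {6,7}:  v_{6} + v_{7} = 2·v_{2}  →  sig = [2:2]
  P = {4,7}:  v_{4} + v_{7} = 3·v_{1}  →  sig = [2:3]

so the primitive-relation signature multiset is
    [2:]
    [2:]
    [2:1]
    [2:1]
    [2:1]
    [2:1]
    [2:1]
    [2:1]
    [2:1]
    [2:1]
    [2:2]
    [2:2]
    [2:2]
    [2:3]


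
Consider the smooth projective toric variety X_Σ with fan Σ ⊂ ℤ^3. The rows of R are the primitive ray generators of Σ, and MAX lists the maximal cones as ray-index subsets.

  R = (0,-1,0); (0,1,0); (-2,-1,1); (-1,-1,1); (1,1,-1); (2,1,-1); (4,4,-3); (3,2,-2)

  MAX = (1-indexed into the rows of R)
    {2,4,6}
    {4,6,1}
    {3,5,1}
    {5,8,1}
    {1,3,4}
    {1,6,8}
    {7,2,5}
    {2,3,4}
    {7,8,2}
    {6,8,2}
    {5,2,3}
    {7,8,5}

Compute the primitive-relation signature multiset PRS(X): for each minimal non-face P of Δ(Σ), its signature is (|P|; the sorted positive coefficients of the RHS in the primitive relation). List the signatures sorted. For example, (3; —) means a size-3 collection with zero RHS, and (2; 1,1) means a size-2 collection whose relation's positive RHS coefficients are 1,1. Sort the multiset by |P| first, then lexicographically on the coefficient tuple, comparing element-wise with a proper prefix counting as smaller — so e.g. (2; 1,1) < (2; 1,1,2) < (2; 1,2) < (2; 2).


|primitive collections| = 11. Relations:

  {1,2}:  v_{1} + v_{2} = 0  →  sig = (2; —)
  {3,6}:  v_{3} + v_{6} = 0  →  sig = (2; —)
  {4,5}:  v_{4} + v_{5} = 0  →  sig = (2; —)
  {3,8}:  v_{3} + v_{8} = v_{5}  →  sig = (2; 1)
  {4,8}:  v_{4} + v_{8} = v_{6}  →  sig = (2; 1)
  {5,6}:  v_{5} + v_{6} = v_{8}  →  sig = (2; 1)
  {1,7}:  v_{1} + v_{7} = v_{5} + v_{8}  →  sig = (2; 1,1)
  {4,7}:  v_{4} + v_{7} = v_{2} + v_{8}  →  sig = (2; 1,1)
  {3,7}:  v_{3} + v_{7} = v_{2} + 2·v_{5}  →  sig = (2; 1,2)
  {6,7}:  v_{6} + v_{7} = v_{2} + 2·v_{8}  →  sig = (2; 1,2)
  {2,5,8}:  v_{2} + v_{5} + v_{8} = v_{7}  →  sig = (3; 1)

Sorted signature multiset PRS(X):
    (2; —)
    (2; —)
    (2; —)
    (2; 1)
    (2; 1)
    (2; 1)
    (2; 1,1)
    (2; 1,1)
    (2; 1,2)
    (2; 1,2)
    (3; 1)


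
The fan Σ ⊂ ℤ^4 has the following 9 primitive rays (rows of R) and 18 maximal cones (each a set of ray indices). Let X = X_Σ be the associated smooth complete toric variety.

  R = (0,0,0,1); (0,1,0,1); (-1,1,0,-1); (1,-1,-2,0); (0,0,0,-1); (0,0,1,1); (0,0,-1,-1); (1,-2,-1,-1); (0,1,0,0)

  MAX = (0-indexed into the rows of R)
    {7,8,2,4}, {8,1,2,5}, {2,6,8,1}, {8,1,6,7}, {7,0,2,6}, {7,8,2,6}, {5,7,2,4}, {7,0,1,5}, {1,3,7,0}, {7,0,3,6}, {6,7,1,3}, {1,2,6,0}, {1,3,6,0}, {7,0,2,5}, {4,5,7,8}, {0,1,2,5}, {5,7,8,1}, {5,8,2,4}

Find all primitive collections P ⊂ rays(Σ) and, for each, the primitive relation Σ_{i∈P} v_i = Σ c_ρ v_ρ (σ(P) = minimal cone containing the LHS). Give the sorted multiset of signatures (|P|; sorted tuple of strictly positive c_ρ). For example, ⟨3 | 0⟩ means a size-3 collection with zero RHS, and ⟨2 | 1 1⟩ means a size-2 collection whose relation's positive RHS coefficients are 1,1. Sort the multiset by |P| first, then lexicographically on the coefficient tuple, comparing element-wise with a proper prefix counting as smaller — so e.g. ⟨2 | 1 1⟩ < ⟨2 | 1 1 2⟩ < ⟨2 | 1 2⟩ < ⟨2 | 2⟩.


|primitive collections| = 12. Relations:

  {0,4}:  v_{0} + v_{4} = 0  ⇒ sig = ⟨2 | 0⟩
  {5,6}:  v_{5} + v_{6} = 0  ⇒ sig = ⟨2 | 0⟩
  {0,8}:  v_{0} + v_{8} = v_{1}  ⇒ sig = ⟨2 | 1⟩
  {1,4}:  v_{1} + v_{4} = v_{8}  ⇒ sig = ⟨2 | 1⟩
  {3,4}:  v_{3} + v_{4} = v_{1} + v_{6} + v_{7}  ⇒ sig = ⟨2 | 1 1 1⟩
  {3,5}:  v_{3} + v_{5} = v_{0} + v_{1} + v_{7}  ⇒ sig = ⟨2 | 1 1 1⟩
  {4,6}:  v_{4} + v_{6} = v_{2} + v_{7} + v_{8}  ⇒ sig = ⟨2 | 1 1 1⟩
  {3,8}:  v_{3} + v_{8} = 2·v_{1} + v_{6} + v_{7}  ⇒ sig = ⟨2 | 1 1 2⟩
  {2,3}:  v_{2} + v_{3} = v_{0} + 2·v_{6}  ⇒ sig = ⟨2 | 1 2⟩
  {1,2,7}:  v_{1} + v_{2} + v_{7} = v_{6}  ⇒ sig = ⟨3 | 1⟩
  {0,1,6,7}:  v_{0} + v_{1} + v_{6} + v_{7} = v_{3}  ⇒ sig = ⟨4 | 1⟩
  {2,5,7,8}:  v_{2} + v_{5} + v_{7} + v_{8} = v_{4}  ⇒ sig = ⟨4 | 1⟩

so the primitive-relation signature multiset is
    ⟨2 | 0⟩
    ⟨2 | 0⟩
    ⟨2 | 1⟩
    ⟨2 | 1⟩
    ⟨2 | 1 1 1⟩
    ⟨2 | 1 1 1⟩
    ⟨2 | 1 1 1⟩
    ⟨2 | 1 1 2⟩
    ⟨2 | 1 2⟩
    ⟨3 | 1⟩
    ⟨4 | 1⟩
    ⟨4 | 1⟩


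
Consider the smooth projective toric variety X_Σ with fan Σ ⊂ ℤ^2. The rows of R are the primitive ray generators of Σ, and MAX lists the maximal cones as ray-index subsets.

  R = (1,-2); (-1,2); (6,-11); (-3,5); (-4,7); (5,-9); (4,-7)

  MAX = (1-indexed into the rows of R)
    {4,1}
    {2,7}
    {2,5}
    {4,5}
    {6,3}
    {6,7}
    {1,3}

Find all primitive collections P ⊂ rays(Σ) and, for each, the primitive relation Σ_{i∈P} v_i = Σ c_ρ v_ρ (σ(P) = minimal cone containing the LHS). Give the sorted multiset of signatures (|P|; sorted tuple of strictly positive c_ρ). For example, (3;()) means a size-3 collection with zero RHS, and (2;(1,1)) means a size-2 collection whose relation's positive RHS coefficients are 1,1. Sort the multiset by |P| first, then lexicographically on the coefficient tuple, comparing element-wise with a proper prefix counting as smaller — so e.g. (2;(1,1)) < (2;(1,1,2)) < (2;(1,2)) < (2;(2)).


Σ has 14 primitive collections:

  {1,2}:  v_{1} + v_{2} = 0  so sig = (2;())
  {5,7}:  v_{5} + v_{7} = 0  so sig = (2;())
  {1,5}:  v_{1} + v_{5} = v_{4}  so sig = (2;(1))
  {1,6}:  v_{1} + v_{6} = v_{3}  so sig = (2;(1))
  {1,7}:  v_{1} + v_{7} = v_{6}  so sig = (2;(1))
  {2,3}:  v_{2} + v_{3} = v_{6}  so sig = (2;(1))
  {2,4}:  v_{2} + v_{4} = v_{5}  so sig = (2;(1))
  {2,6}:  v_{2} + v_{6} = v_{7}  so sig = (2;(1))
  {4,7}:  v_{4} + v_{7} = v_{1}  so sig = (2;(1))
  {5,6}:  v_{5} + v_{6} = v_{1}  so sig = (2;(1))
  {3,5}:  v_{3} + v_{5} = 2·v_{1}  so sig = (2;(2))
  {3,7}:  v_{3} + v_{7} = 2·v_{6}  so sig = (2;(2))
  {4,6}:  v_{4} + v_{6} = 2·v_{1}  so sig = (2;(2))
  {3,4}:  v_{3} + v_{4} = 3·v_{1}  so sig = (2;(3))

Signatures (|P|; sorted positive RHS coefficients), sorted:
    |P|=2: 14 collections, coeffs (), (), (1), (1), (1), (1), (1), (1), (1), (1), (2), (2), (2), (3)


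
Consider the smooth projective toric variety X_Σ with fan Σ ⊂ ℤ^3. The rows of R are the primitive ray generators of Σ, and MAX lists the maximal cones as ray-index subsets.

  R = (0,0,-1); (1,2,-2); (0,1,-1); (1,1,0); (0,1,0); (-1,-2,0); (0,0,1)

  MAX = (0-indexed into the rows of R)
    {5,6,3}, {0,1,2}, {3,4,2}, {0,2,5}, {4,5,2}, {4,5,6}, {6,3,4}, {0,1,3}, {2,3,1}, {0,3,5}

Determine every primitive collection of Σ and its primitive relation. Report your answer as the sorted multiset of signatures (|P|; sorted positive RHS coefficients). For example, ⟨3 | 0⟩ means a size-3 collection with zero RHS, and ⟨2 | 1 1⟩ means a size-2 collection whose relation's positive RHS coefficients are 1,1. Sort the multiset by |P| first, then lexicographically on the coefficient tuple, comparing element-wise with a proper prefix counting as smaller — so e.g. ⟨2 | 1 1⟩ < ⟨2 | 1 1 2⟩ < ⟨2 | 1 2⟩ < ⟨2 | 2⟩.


9 collections generate NE(X_Σ); each relation:

  P = {0,6}:  v_{0} + v_{6} = 0  →  sig = ⟨2 | 0⟩
  P = {0,4}:  v_{0} + v_{4} = v_{2}  →  sig = ⟨2 | 1⟩
  P = {2,6}:  v_{2} + v_{6} = v_{4}  →  sig = ⟨2 | 1⟩
  P = {1,6}:  v_{1} + v_{6} = v_{2} + v_{3}  →  sig = ⟨2 | 1 1⟩
  P = {1,4}:  v_{1} + v_{4} = 2·v_{2} + v_{3}  →  sig = ⟨2 | 1 2⟩
  P = {1,5}:  v_{1} + v_{5} = 2·v_{0}  →  sig = ⟨2 | 2⟩
  P = {3,4,5}:  v_{3} + v_{4} + v_{5} = 0  →  sig = ⟨3 | 0⟩
  P = {0,2,3}:  v_{0} + v_{2} + v_{3} = v_{1}  →  sig = ⟨3 | 1⟩
  P = {2,3,5}:  v_{2} + v_{3} + v_{5} = v_{0}  →  sig = ⟨3 | 1⟩

Signatures (|P|; sorted positive RHS coefficients), sorted:
{ ⟨2 | 0⟩,  ⟨2 | 1⟩ ×2,  ⟨2 | 1 1⟩,  ⟨2 | 1 2⟩,  ⟨2 | 2⟩,  ⟨3 | 0⟩,  ⟨3 | 1⟩ ×2 }


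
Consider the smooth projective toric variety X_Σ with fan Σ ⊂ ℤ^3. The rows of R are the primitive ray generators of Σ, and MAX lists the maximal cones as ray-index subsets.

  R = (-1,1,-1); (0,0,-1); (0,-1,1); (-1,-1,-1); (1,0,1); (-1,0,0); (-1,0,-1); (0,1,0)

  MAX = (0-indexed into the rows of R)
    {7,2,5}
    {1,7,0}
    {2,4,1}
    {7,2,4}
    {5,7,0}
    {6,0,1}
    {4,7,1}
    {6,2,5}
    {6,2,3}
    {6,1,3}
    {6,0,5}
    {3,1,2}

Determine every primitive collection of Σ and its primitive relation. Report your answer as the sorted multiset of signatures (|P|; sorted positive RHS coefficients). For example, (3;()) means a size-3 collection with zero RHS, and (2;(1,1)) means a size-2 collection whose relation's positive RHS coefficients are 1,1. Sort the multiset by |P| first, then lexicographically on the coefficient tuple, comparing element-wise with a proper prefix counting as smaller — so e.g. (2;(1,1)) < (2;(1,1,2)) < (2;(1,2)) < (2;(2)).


Minimal non-faces — 12 found among 8 rays, 12 max cones:

  P={4,6}:  v_{4} + v_{6} = 0  ⟹  sig = (2;())
  P={0,2}:  v_{0} + v_{2} = v_{5}  ⟹  sig = (2;(1))
  P={0,4}:  v_{0} + v_{4} = v_{7}  ⟹  sig = (2;(1))
  P={1,5}:  v_{1} + v_{5} = v_{6}  ⟹  sig = (2;(1))
  P={3,7}:  v_{3} + v_{7} = v_{6}  ⟹  sig = (2;(1))
  P={6,7}:  v_{6} + v_{7} = v_{0}  ⟹  sig = (2;(1))
  P={3,4}:  v_{3} + v_{4} = v_{1} + v_{2}  ⟹  sig = (2;(1,1))
  P={4,5}:  v_{4} + v_{5} = v_{2} + v_{7}  ⟹  sig = (2;(1,1))
  P={3,5}:  v_{3} + v_{5} = v_{2} + 2·v_{6}  ⟹  sig = (2;(1,2))
  P={0,3}:  v_{0} + v_{3} = 2·v_{6}  ⟹  sig = (2;(2))
  P={1,2,7}:  v_{1} + v_{2} + v_{7} = 0  ⟹  sig = (3;())
  P={1,2,6}:  v_{1} + v_{2} + v_{6} = v_{3}  ⟹  sig = (3;(1))

Hence PRS(X_Σ) =
{ (2;()),  (2;(1)) ×5,  (2;(1,1)) ×2,  (2;(1,2)),  (2;(2)),  (3;()),  (3;(1)) }


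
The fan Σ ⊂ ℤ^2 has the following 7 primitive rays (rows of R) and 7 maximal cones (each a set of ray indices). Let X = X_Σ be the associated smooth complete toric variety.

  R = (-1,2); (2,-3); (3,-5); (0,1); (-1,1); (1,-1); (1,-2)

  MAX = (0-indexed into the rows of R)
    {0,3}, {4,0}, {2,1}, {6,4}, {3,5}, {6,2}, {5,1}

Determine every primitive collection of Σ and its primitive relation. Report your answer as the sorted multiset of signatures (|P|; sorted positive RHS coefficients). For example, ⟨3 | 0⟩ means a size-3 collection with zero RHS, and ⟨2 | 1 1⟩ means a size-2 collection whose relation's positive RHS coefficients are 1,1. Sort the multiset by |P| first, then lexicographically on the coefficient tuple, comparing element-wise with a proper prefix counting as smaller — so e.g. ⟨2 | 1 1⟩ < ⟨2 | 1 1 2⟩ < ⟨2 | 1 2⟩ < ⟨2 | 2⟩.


Σ has 14 primitive collections:

  P={0,6}:  v_{0} + v_{6} = 0  ⇒ sig = ⟨2 | 0⟩
  P={4,5}:  v_{4} + v_{5} = 0  ⇒ sig = ⟨2 | 0⟩
  P={0,1}:  v_{0} + v_{1} = v_{5}  ⇒ sig = ⟨2 | 1⟩
  P={0,2}:  v_{0} + v_{2} = v_{1}  ⇒ sig = ⟨2 | 1⟩
  P={0,5}:  v_{0} + v_{5} = v_{3}  ⇒ sig = ⟨2 | 1⟩
  P={1,4}:  v_{1} + v_{4} = v_{6}  ⇒ sig = ⟨2 | 1⟩
  P={1,6}:  v_{1} + v_{6} = v_{2}  ⇒ sig = ⟨2 | 1⟩
  P={3,4}:  v_{3} + v_{4} = v_{0}  ⇒ sig = ⟨2 | 1⟩
  P={3,6}:  v_{3} + v_{6} = v_{5}  ⇒ sig = ⟨2 | 1⟩
  P={5,6}:  v_{5} + v_{6} = v_{1}  ⇒ sig = ⟨2 | 1⟩
  P={2,3}:  v_{2} + v_{3} = v_{1} + v_{5}  ⇒ sig = ⟨2 | 1 1⟩
  P={1,3}:  v_{1} + v_{3} = 2·v_{5}  ⇒ sig = ⟨2 | 2⟩
  P={2,4}:  v_{2} + v_{4} = 2·v_{6}  ⇒ sig = ⟨2 | 2⟩
  P={2,5}:  v_{2} + v_{5} = 2·v_{1}  ⇒ sig = ⟨2 | 2⟩

Sorted signature multiset PRS(X):
[⟨2 | 0⟩, ⟨2 | 0⟩, ⟨2 | 1⟩, ⟨2 | 1⟩, ⟨2 | 1⟩, ⟨2 | 1⟩, ⟨2 | 1⟩, ⟨2 | 1⟩, ⟨2 | 1⟩, ⟨2 | 1⟩, ⟨2 | 1 1⟩, ⟨2 | 2⟩, ⟨2 | 2⟩, ⟨2 | 2⟩]
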